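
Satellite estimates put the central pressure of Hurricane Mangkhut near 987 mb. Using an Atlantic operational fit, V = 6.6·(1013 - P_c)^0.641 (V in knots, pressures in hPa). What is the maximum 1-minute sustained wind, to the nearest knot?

53 kt

ΔP = 1013 − 987 = 26 mb.
26^0.641 ≈ 8.072.
V ≈ 6.6 × 8.072 ≈ 53.3 kt.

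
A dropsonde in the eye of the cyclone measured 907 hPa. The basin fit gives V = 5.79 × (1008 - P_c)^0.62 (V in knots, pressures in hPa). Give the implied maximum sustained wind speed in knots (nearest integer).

ΔP = 1008 − 907 = 101 hPa.
101^0.62 ≈ 17.486.
V ≈ 5.79 × 17.486 ≈ 101.2 kt.

101 kt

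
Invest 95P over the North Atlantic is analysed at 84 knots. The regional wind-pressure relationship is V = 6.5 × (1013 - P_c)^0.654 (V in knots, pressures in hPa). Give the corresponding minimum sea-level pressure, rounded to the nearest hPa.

ΔP = (V / 6.5)^(1/0.654) = (84/6.5)^1.529.
84/6.5 = 12.923; 12.923^1.529 ≈ 50.04 hPa.
P_c = 1013 − 50.04 = 962.96 ≈ 963 hPa.

963 hPa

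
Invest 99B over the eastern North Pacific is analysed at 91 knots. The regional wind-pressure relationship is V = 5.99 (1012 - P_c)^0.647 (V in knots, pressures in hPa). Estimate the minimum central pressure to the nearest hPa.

945 hPa

ΔP = (V / 5.99)^(1/0.647) = (91/5.99)^1.546.
91/5.99 = 15.192; 15.192^1.546 ≈ 67.03 hPa.
P_c = 1012 − 67.03 = 944.97 ≈ 945 hPa.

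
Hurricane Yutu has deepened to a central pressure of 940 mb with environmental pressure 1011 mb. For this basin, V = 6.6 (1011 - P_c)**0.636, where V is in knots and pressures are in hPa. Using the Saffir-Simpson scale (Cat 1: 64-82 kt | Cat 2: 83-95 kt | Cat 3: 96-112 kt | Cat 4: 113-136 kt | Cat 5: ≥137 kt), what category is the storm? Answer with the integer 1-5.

ΔP = 1011 − 940 = 71 mb.
V ≈ 6.6 × 71^0.636 = 6.6 × 15.05 ≈ 99 kt.
99 kt falls in the Category 3 band.

3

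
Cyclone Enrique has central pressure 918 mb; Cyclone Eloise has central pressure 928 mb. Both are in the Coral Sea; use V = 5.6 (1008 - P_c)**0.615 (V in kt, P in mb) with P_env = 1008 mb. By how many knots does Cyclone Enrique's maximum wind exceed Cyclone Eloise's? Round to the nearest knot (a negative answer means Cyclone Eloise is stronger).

Cyclone Enrique: ΔP = 90; V ≈ 5.6 × 90^0.615 ≈ 89.13 kt.
Cyclone Eloise: ΔP = 80; V ≈ 5.6 × 80^0.615 ≈ 82.91 kt.
Difference ≈ 89.13 − 82.91 = 6.22 → 6 kt.

6 kt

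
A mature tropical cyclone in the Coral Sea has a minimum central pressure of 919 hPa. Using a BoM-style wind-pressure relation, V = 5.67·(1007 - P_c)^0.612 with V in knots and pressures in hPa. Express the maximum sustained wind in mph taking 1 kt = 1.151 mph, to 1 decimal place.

101.1 mph

ΔP = 1007 − 919 = 88 hPa.
V ≈ 5.67 × 88^0.612 = 5.67 × 15.489 ≈ 87.823 kt.
87.823 × 1.151 ≈ 101.08 mph → 101.1 mph.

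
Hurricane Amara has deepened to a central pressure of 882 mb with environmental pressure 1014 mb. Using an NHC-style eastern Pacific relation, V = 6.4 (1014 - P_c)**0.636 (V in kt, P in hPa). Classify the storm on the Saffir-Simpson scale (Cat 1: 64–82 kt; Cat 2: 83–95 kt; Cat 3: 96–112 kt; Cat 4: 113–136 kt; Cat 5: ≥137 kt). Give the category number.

ΔP = 1014 − 882 = 132 mb.
V ≈ 6.4 × 132^0.636 = 6.4 × 22.32 ≈ 143 kt.
143 kt falls in the Category 5 band.

5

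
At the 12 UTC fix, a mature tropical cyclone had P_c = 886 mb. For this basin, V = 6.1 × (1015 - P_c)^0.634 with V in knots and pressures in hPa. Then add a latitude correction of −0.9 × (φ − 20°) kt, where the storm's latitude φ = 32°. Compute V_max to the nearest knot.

ΔP = 1015 − 886 = 129 mb.
129^0.634 ≈ 21.783.
V ≈ 6.1 × 21.783 ≈ 132.9 kt.
Latitude correction: −0.9 × (32 − 20) = -10.8 kt.
Corrected V ≈ 122.1 kt → 122 kt.

122 kt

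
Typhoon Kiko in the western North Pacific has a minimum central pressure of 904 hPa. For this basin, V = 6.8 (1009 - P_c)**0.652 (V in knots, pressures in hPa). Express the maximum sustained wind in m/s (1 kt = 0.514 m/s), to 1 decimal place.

ΔP = 1009 − 904 = 105 hPa.
V ≈ 6.8 × 105^0.652 = 6.8 × 20.788 ≈ 141.359 kt.
141.359 × 0.514 ≈ 72.66 m/s → 72.7 m/s.

72.7 m/s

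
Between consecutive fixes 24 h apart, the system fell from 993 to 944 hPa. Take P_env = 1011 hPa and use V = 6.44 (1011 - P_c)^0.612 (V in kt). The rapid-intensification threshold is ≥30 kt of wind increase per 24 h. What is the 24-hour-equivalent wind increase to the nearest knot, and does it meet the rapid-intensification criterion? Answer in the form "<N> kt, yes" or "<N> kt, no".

V₁: ΔP = 18, V ≈ 6.44 × 18^0.612 ≈ 37.77 kt.
V₂: ΔP = 67, V ≈ 6.44 × 67^0.612 ≈ 84.42 kt.
ΔV over 24 h = 46.65 kt → 24 h equivalent = 46.65 × 24/24 ≈ 46.65 kt.
47 kt ≥ 30 kt ⇒ rapid intensification.

47 kt, yes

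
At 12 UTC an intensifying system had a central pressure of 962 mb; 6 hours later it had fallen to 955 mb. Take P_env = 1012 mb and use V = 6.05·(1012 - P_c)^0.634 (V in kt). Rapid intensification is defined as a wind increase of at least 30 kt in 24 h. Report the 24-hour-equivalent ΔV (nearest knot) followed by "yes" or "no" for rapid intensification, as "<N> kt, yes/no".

V₁: ΔP = 50, V ≈ 6.05 × 50^0.634 ≈ 72.26 kt.
V₂: ΔP = 57, V ≈ 6.05 × 57^0.634 ≈ 78.52 kt.
ΔV over 6 h = 6.26 kt → 24 h equivalent = 6.26 × 24/6 ≈ 25.04 kt.
25 kt < 30 kt ⇒ not rapid intensification.

25 kt, no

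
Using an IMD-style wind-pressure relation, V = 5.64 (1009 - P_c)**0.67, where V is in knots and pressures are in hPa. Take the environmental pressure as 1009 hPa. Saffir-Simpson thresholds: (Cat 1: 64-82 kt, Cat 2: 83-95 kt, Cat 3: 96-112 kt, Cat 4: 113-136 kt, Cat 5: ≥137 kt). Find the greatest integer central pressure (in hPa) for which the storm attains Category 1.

Category 1 begins at V = 64 kt.
Required ΔP = (64/5.64)^(1/0.67) = 11.348^1.493 ≈ 37.54 hPa.
P_c ≤ 1009 − 37.54 = 971.46, so the highest integer P_c is 971 hPa.

971 hPa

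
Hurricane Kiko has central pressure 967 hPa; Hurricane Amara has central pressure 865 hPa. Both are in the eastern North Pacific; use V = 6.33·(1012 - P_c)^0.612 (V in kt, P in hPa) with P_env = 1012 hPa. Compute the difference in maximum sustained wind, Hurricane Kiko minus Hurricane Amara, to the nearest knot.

Hurricane Kiko: ΔP = 45; V ≈ 6.33 × 45^0.612 ≈ 65.04 kt.
Hurricane Amara: ΔP = 147; V ≈ 6.33 × 147^0.612 ≈ 134.22 kt.
Difference ≈ 65.04 − 134.22 = -69.18 → -69 kt.

-69 kt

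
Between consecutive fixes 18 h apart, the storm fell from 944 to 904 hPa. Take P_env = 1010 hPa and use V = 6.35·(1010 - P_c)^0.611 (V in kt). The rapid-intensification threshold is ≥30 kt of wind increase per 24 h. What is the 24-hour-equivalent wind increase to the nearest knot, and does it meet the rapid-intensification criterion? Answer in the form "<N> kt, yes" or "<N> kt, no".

37 kt, yes

V₁: ΔP = 66, V ≈ 6.35 × 66^0.611 ≈ 82.13 kt.
V₂: ΔP = 106, V ≈ 6.35 × 106^0.611 ≈ 109.71 kt.
ΔV over 18 h = 27.58 kt → 24 h equivalent = 27.58 × 24/18 ≈ 36.77 kt.
37 kt ≥ 30 kt ⇒ rapid intensification.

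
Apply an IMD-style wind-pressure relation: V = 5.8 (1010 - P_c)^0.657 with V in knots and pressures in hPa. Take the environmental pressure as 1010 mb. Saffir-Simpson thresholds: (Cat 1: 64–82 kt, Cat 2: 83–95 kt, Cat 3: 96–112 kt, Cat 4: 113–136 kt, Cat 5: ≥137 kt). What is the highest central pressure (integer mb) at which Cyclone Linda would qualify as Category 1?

971 mb

Category 1 begins at V = 64 kt.
Required ΔP = (64/5.8)^(1/0.657) = 11.034^1.522 ≈ 38.65 mb.
P_c ≤ 1010 − 38.65 = 971.35, so the highest integer P_c is 971 mb.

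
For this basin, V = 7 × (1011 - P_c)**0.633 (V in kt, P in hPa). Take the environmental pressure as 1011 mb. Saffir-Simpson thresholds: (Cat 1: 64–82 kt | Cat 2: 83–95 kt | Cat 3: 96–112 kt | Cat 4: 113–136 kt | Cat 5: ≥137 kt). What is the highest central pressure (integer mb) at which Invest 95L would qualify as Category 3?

948 mb

Category 3 begins at V = 96 kt.
Required ΔP = (96/7)^(1/0.633) = 13.714^1.580 ≈ 62.59 mb.
P_c ≤ 1011 − 62.59 = 948.41, so the highest integer P_c is 948 mb.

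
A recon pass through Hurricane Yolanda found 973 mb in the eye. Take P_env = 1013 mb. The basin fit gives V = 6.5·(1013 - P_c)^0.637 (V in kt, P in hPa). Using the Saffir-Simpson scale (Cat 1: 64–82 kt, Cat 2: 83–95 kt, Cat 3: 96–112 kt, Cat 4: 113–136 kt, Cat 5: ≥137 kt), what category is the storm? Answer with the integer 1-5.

1

ΔP = 1013 − 973 = 40 mb.
V ≈ 6.5 × 40^0.637 = 6.5 × 10.48 ≈ 68 kt.
68 kt falls in the Category 1 band.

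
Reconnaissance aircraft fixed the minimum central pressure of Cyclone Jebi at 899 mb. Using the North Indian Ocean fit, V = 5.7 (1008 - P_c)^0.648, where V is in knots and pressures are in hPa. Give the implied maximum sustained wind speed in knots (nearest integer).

119 kt

ΔP = 1008 − 899 = 109 mb.
109^0.648 ≈ 20.905.
V ≈ 5.7 × 20.905 ≈ 119.2 kt.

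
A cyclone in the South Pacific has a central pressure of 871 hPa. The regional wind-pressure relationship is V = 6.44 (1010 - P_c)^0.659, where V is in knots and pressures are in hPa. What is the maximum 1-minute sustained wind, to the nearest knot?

ΔP = 1010 − 871 = 139 hPa.
139^0.659 ≈ 25.837.
V ≈ 6.44 × 25.837 ≈ 166.4 kt.

166 kt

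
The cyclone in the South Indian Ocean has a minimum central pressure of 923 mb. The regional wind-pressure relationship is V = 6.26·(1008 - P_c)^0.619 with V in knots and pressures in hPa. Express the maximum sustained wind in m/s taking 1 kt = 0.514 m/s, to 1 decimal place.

50.3 m/s

ΔP = 1008 − 923 = 85 mb.
V ≈ 6.26 × 85^0.619 = 6.26 × 15.643 ≈ 97.923 kt.
97.923 × 0.514 ≈ 50.33 m/s → 50.3 m/s.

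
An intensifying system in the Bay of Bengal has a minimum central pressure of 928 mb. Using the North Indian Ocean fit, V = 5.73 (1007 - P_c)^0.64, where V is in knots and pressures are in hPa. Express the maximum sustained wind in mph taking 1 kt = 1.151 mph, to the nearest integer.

ΔP = 1007 − 928 = 79 mb.
V ≈ 5.73 × 79^0.64 = 5.73 × 16.386 ≈ 93.894 kt.
93.894 × 1.151 ≈ 108.07 mph → 108 mph.

108 mph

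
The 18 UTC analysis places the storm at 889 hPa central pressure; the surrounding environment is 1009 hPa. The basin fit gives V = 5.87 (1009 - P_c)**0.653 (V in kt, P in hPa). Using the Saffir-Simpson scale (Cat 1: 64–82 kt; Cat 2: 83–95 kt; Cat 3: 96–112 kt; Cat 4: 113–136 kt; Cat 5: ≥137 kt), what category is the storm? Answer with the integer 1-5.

4

ΔP = 1009 − 889 = 120 hPa.
V ≈ 5.87 × 120^0.653 = 5.87 × 22.79 ≈ 134 kt.
134 kt falls in the Category 4 band.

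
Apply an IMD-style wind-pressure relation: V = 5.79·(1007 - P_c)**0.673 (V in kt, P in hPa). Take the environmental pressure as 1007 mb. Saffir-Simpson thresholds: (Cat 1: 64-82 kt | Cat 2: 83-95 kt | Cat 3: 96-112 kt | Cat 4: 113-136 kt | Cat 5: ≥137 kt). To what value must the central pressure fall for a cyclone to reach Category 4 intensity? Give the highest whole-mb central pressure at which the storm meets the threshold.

Category 4 begins at V = 113 kt.
Required ΔP = (113/5.79)^(1/0.673) = 19.516^1.486 ≈ 82.68 mb.
P_c ≤ 1007 − 82.68 = 924.32, so the highest integer P_c is 924 mb.

924 mb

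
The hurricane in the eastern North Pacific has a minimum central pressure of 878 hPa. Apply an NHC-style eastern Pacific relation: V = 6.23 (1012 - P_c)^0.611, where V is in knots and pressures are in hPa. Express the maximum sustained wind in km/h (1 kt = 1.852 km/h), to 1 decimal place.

ΔP = 1012 − 878 = 134 hPa.
V ≈ 6.23 × 134^0.611 = 6.23 × 19.937 ≈ 124.208 kt.
124.208 × 1.852 ≈ 230.03 km/h → 230.0 km/h.

230.0 km/h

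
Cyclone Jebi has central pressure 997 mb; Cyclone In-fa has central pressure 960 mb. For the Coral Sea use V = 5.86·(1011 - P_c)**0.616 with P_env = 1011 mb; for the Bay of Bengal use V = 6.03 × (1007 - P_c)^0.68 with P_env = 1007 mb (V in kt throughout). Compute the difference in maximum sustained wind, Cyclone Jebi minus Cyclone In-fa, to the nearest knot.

Cyclone Jebi: ΔP = 14; V ≈ 5.86 × 14^0.616 ≈ 29.78 kt.
Cyclone In-fa: ΔP = 47; V ≈ 6.03 × 47^0.68 ≈ 82.67 kt.
Difference ≈ 29.78 − 82.67 = -52.89 → -53 kt.

-53 kt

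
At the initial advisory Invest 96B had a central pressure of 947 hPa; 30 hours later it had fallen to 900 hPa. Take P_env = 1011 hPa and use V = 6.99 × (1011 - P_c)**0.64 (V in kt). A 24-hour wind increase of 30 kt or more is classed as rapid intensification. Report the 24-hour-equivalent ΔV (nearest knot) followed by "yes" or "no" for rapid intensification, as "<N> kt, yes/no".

34 kt, yes

V₁: ΔP = 64, V ≈ 6.99 × 64^0.64 ≈ 100.10 kt.
V₂: ΔP = 111, V ≈ 6.99 × 111^0.64 ≈ 142.39 kt.
ΔV over 30 h = 42.29 kt → 24 h equivalent = 42.29 × 24/30 ≈ 33.83 kt.
34 kt ≥ 30 kt ⇒ rapid intensification.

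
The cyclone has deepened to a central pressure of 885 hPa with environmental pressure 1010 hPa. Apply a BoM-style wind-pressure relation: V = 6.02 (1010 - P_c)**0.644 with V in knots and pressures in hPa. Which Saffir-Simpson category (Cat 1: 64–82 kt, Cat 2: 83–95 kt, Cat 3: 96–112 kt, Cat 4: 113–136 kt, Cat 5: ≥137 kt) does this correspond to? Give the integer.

ΔP = 1010 − 885 = 125 hPa.
V ≈ 6.02 × 125^0.644 = 6.02 × 22.41 ≈ 135 kt.
135 kt falls in the Category 4 band.

4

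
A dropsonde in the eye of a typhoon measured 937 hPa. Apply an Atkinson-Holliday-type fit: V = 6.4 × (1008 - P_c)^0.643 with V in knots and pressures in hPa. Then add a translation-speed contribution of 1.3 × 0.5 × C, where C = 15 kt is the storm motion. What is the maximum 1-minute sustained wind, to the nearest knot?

ΔP = 1008 − 937 = 71 hPa.
71^0.643 ≈ 15.501.
V ≈ 6.4 × 15.501 ≈ 99.2 kt.
Translation term: 1.3 × 0.5 × 15 = 9.75 kt.
Corrected V ≈ 108.95 kt → 109 kt.

109 kt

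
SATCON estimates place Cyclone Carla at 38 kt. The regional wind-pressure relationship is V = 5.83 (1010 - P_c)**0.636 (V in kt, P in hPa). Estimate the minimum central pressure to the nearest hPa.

991 hPa

ΔP = (V / 5.83)^(1/0.636) = (38/5.83)^1.572.
38/5.83 = 6.518; 6.518^1.572 ≈ 19.06 hPa.
P_c = 1010 − 19.06 = 990.94 ≈ 991 hPa.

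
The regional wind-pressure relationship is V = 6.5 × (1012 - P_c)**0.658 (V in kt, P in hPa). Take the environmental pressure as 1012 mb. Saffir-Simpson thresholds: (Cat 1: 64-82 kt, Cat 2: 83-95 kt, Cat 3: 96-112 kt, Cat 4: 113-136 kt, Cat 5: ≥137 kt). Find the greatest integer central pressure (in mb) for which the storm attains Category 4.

Category 4 begins at V = 113 kt.
Required ΔP = (113/6.5)^(1/0.658) = 17.385^1.520 ≈ 76.69 mb.
P_c ≤ 1012 − 76.69 = 935.31, so the highest integer P_c is 935 mb.

935 mb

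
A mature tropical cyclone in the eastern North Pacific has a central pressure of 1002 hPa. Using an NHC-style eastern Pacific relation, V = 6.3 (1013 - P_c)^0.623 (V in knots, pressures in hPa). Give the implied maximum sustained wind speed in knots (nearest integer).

ΔP = 1013 − 1002 = 11 hPa.
11^0.623 ≈ 4.454.
V ≈ 6.3 × 4.454 ≈ 28.1 kt.

28 kt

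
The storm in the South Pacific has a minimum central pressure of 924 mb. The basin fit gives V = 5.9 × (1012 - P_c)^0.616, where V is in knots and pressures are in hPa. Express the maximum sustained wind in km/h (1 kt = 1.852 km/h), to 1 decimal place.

ΔP = 1012 − 924 = 88 mb.
V ≈ 5.9 × 88^0.616 = 5.9 × 15.769 ≈ 93.036 kt.
93.036 × 1.852 ≈ 172.30 km/h → 172.3 km/h.

172.3 km/h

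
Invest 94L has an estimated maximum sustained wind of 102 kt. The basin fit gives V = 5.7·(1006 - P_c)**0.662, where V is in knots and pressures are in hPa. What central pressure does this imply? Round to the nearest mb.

928 mb

ΔP = (V / 5.7)^(1/0.662) = (102/5.7)^1.511.
102/5.7 = 17.895; 17.895^1.511 ≈ 78.04 mb.
P_c = 1006 − 78.04 = 927.96 ≈ 928 mb.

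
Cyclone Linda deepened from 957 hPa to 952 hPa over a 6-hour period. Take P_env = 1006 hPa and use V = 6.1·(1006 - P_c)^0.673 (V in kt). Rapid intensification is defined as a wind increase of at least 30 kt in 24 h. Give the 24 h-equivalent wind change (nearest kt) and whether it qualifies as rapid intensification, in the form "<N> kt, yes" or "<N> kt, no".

V₁: ΔP = 49, V ≈ 6.1 × 49^0.673 ≈ 83.72 kt.
V₂: ΔP = 54, V ≈ 6.1 × 54^0.673 ≈ 89.38 kt.
ΔV over 6 h = 5.66 kt → 24 h equivalent = 5.66 × 24/6 ≈ 22.64 kt.
23 kt < 30 kt ⇒ not rapid intensification.

23 kt, no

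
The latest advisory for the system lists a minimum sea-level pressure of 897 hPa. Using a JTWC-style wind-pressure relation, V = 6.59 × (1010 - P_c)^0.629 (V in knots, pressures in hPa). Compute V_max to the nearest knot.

ΔP = 1010 − 897 = 113 hPa.
113^0.629 ≈ 19.561.
V ≈ 6.59 × 19.561 ≈ 128.9 kt.

129 kt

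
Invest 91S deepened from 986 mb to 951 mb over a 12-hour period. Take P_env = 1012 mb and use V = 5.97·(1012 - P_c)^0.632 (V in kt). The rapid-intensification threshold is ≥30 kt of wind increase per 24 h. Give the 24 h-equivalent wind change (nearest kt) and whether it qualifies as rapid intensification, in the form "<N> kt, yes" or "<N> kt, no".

67 kt, yes

V₁: ΔP = 26, V ≈ 5.97 × 26^0.632 ≈ 46.80 kt.
V₂: ΔP = 61, V ≈ 5.97 × 61^0.632 ≈ 80.22 kt.
ΔV over 12 h = 33.42 kt → 24 h equivalent = 33.42 × 24/12 ≈ 66.84 kt.
67 kt ≥ 30 kt ⇒ rapid intensification.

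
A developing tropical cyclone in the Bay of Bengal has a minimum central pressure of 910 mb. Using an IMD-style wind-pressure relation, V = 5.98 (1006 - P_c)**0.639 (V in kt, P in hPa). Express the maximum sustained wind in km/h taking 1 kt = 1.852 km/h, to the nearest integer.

ΔP = 1006 − 910 = 96 mb.
V ≈ 5.98 × 96^0.639 = 5.98 × 18.479 ≈ 110.503 kt.
110.503 × 1.852 ≈ 204.65 km/h → 205 km/h.

205 km/h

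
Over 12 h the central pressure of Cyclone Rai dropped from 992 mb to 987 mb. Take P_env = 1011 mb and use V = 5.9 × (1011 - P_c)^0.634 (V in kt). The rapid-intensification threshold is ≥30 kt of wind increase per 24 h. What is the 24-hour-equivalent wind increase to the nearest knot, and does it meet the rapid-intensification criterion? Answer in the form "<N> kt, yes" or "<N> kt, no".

12 kt, no

V₁: ΔP = 19, V ≈ 5.9 × 19^0.634 ≈ 38.16 kt.
V₂: ΔP = 24, V ≈ 5.9 × 24^0.634 ≈ 44.25 kt.
ΔV over 12 h = 6.09 kt → 24 h equivalent = 6.09 × 24/12 ≈ 12.18 kt.
12 kt < 30 kt ⇒ not rapid intensification.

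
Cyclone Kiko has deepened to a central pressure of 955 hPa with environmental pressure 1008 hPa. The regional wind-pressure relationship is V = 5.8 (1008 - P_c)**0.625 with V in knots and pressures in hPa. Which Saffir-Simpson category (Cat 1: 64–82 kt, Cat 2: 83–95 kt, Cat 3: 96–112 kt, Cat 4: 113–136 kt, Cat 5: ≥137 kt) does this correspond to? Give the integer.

1

ΔP = 1008 − 955 = 53 hPa.
V ≈ 5.8 × 53^0.625 = 5.8 × 11.96 ≈ 69 kt.
69 kt falls in the Category 1 band.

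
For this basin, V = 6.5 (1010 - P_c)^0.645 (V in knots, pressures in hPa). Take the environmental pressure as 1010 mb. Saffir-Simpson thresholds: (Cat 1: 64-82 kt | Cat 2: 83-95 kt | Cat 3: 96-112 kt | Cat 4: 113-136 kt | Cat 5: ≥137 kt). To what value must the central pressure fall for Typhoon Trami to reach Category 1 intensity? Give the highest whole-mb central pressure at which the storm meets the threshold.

Category 1 begins at V = 64 kt.
Required ΔP = (64/6.5)^(1/0.645) = 9.846^1.550 ≈ 34.67 mb.
P_c ≤ 1010 − 34.67 = 975.33, so the highest integer P_c is 975 mb.

975 mb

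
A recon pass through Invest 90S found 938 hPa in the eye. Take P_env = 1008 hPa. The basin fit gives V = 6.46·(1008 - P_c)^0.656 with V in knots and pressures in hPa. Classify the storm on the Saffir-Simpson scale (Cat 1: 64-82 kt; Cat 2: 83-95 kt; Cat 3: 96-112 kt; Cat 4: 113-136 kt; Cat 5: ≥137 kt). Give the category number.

3

ΔP = 1008 − 938 = 70 hPa.
V ≈ 6.46 × 70^0.656 = 6.46 × 16.23 ≈ 105 kt.
105 kt falls in the Category 3 band.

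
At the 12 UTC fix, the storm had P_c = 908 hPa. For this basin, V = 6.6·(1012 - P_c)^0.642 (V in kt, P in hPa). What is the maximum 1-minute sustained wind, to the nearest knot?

130 kt

ΔP = 1012 − 908 = 104 hPa.
104^0.642 ≈ 19.721.
V ≈ 6.6 × 19.721 ≈ 130.2 kt.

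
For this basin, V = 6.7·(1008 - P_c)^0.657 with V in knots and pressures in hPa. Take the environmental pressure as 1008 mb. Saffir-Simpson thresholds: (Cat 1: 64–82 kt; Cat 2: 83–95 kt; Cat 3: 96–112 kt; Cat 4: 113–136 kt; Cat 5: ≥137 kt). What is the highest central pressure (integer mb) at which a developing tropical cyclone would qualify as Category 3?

950 mb

Category 3 begins at V = 96 kt.
Required ΔP = (96/6.7)^(1/0.657) = 14.328^1.522 ≈ 57.52 mb.
P_c ≤ 1008 − 57.52 = 950.48, so the highest integer P_c is 950 mb.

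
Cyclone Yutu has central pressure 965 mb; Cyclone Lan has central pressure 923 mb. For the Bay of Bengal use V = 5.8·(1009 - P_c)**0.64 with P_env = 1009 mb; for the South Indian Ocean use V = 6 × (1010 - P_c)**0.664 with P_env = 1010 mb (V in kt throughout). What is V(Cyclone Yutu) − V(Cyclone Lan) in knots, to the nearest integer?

Cyclone Yutu: ΔP = 44; V ≈ 5.8 × 44^0.64 ≈ 65.35 kt.
Cyclone Lan: ΔP = 87; V ≈ 6 × 87^0.664 ≈ 116.41 kt.
Difference ≈ 65.35 − 116.41 = -51.06 → -51 kt.

-51 kt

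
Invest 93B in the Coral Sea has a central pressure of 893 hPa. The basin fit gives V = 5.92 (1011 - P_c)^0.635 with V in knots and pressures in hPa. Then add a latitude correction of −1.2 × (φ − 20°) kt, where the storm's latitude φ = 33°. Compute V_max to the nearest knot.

ΔP = 1011 − 893 = 118 hPa.
118^0.635 ≈ 20.685.
V ≈ 5.92 × 20.685 ≈ 122.5 kt.
Latitude correction: −1.2 × (33 − 20) = -15.6 kt.
Corrected V ≈ 106.9 kt → 107 kt.

107 kt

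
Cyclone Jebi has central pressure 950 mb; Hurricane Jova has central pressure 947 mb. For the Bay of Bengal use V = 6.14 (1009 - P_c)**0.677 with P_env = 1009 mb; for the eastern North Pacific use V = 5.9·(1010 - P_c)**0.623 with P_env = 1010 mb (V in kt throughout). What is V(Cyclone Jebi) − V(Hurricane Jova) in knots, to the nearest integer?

19 kt

Cyclone Jebi: ΔP = 59; V ≈ 6.14 × 59^0.677 ≈ 97.06 kt.
Hurricane Jova: ΔP = 63; V ≈ 5.9 × 63^0.623 ≈ 77.95 kt.
Difference ≈ 97.06 − 77.95 = 19.11 → 19 kt.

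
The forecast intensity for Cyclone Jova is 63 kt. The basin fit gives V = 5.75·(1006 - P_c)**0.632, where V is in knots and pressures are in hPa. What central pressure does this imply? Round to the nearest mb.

ΔP = (V / 5.75)^(1/0.632) = (63/5.75)^1.582.
63/5.75 = 10.957; 10.957^1.582 ≈ 44.16 mb.
P_c = 1006 − 44.16 = 961.84 ≈ 962 mb.

962 mb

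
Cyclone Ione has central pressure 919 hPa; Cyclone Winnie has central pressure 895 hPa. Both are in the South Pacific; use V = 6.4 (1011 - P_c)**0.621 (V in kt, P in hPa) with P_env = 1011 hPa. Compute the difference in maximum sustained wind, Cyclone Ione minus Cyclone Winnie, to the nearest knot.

Cyclone Ione: ΔP = 92; V ≈ 6.4 × 92^0.621 ≈ 106.09 kt.
Cyclone Winnie: ΔP = 116; V ≈ 6.4 × 116^0.621 ≈ 122.52 kt.
Difference ≈ 106.09 − 122.52 = -16.43 → -16 kt.

-16 kt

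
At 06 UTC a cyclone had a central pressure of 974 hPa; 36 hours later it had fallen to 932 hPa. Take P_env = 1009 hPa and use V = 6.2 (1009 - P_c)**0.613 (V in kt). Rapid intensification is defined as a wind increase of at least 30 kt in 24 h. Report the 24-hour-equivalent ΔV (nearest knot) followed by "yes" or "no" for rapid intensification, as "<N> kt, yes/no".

23 kt, no

V₁: ΔP = 35, V ≈ 6.2 × 35^0.613 ≈ 54.82 kt.
V₂: ΔP = 77, V ≈ 6.2 × 77^0.613 ≈ 88.88 kt.
ΔV over 36 h = 34.06 kt → 24 h equivalent = 34.06 × 24/36 ≈ 22.71 kt.
23 kt < 30 kt ⇒ not rapid intensification.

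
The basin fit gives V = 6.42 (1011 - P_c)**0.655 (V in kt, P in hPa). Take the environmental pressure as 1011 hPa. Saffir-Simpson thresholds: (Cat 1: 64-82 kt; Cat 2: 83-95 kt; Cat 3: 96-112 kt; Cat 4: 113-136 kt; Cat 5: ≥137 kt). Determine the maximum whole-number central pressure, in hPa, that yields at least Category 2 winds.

961 hPa

Category 2 begins at V = 83 kt.
Required ΔP = (83/6.42)^(1/0.655) = 12.928^1.527 ≈ 49.78 hPa.
P_c ≤ 1011 − 49.78 = 961.22, so the highest integer P_c is 961 hPa.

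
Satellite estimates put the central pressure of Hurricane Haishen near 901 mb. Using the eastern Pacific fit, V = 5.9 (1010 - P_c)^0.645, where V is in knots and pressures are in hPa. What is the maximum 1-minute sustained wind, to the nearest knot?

ΔP = 1010 − 901 = 109 mb.
109^0.645 ≈ 20.613.
V ≈ 5.9 × 20.613 ≈ 121.6 kt.

122 kt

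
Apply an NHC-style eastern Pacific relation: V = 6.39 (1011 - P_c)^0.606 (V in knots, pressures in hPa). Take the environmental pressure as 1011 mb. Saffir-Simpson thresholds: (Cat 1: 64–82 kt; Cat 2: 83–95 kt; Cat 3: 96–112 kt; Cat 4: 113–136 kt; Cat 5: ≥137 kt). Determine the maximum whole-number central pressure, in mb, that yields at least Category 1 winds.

966 mb

Category 1 begins at V = 64 kt.
Required ΔP = (64/6.39)^(1/0.606) = 10.016^1.650 ≈ 44.80 mb.
P_c ≤ 1011 − 44.80 = 966.20, so the highest integer P_c is 966 mb.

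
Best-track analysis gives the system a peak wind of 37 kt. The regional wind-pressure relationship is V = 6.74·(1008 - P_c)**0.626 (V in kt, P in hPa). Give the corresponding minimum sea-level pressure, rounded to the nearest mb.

ΔP = (V / 6.74)^(1/0.626) = (37/6.74)^1.597.
37/6.74 = 5.490; 5.490^1.597 ≈ 15.18 mb.
P_c = 1008 − 15.18 = 992.82 ≈ 993 mb.

993 mb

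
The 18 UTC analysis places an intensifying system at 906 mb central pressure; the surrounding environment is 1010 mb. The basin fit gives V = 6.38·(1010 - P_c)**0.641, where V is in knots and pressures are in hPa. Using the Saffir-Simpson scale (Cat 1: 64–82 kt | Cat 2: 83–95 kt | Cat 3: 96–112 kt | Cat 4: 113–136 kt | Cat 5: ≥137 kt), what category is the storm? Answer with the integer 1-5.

ΔP = 1010 − 906 = 104 mb.
V ≈ 6.38 × 104^0.641 = 6.38 × 19.63 ≈ 125 kt.
125 kt falls in the Category 4 band.

4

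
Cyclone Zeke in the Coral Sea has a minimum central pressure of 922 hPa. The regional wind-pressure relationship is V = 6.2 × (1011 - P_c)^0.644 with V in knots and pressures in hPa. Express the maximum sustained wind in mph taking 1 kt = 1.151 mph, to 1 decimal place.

128.5 mph

ΔP = 1011 − 922 = 89 hPa.
V ≈ 6.2 × 89^0.644 = 6.2 × 18.006 ≈ 111.635 kt.
111.635 × 1.151 ≈ 128.49 mph → 128.5 mph.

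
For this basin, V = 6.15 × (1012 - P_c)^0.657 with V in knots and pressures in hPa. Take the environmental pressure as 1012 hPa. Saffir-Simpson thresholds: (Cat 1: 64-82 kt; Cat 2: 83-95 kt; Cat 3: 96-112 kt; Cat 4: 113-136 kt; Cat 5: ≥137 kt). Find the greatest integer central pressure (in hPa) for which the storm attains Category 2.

Category 2 begins at V = 83 kt.
Required ΔP = (83/6.15)^(1/0.657) = 13.496^1.522 ≈ 52.51 hPa.
P_c ≤ 1012 − 52.51 = 959.49, so the highest integer P_c is 959 hPa.

959 hPa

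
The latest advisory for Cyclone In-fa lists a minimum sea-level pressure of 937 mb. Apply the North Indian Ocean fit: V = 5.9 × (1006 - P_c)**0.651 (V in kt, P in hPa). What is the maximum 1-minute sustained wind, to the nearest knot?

93 kt

ΔP = 1006 − 937 = 69 mb.
69^0.651 ≈ 15.743.
V ≈ 5.9 × 15.743 ≈ 92.9 kt.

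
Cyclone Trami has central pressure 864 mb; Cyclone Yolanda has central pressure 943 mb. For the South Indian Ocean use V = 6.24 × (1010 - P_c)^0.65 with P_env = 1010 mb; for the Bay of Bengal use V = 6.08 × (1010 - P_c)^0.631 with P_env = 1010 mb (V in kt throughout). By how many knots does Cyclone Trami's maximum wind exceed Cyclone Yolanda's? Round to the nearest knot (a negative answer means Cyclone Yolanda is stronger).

73 kt

Cyclone Trami: ΔP = 146; V ≈ 6.24 × 146^0.65 ≈ 159.23 kt.
Cyclone Yolanda: ΔP = 67; V ≈ 6.08 × 67^0.631 ≈ 86.33 kt.
Difference ≈ 159.23 − 86.33 = 72.90 → 73 kt.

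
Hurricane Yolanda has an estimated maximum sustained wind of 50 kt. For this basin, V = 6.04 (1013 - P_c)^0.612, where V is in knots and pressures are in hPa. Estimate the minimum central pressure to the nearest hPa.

ΔP = (V / 6.04)^(1/0.612) = (50/6.04)^1.634.
50/6.04 = 8.278; 8.278^1.634 ≈ 31.61 hPa.
P_c = 1013 − 31.61 = 981.39 ≈ 981 hPa.

981 hPa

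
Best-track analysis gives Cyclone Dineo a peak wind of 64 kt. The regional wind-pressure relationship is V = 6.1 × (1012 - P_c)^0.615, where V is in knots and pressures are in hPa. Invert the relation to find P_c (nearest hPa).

ΔP = (V / 6.1)^(1/0.615) = (64/6.1)^1.626.
64/6.1 = 10.492; 10.492^1.626 ≈ 45.70 hPa.
P_c = 1012 − 45.70 = 966.30 ≈ 966 hPa.

966 hPa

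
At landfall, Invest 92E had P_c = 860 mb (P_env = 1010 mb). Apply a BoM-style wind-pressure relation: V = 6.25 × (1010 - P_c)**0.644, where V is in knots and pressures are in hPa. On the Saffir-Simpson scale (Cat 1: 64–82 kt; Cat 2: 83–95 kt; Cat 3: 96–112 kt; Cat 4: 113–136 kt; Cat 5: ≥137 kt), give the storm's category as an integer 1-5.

ΔP = 1010 − 860 = 150 mb.
V ≈ 6.25 × 150^0.644 = 6.25 × 25.20 ≈ 158 kt.
158 kt falls in the Category 5 band.

5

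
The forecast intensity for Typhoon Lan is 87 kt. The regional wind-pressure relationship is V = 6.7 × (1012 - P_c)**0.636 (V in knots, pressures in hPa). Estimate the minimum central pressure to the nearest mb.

ΔP = (V / 6.7)^(1/0.636) = (87/6.7)^1.572.
87/6.7 = 12.985; 12.985^1.572 ≈ 56.32 mb.
P_c = 1012 − 56.32 = 955.68 ≈ 956 mb.

956 mb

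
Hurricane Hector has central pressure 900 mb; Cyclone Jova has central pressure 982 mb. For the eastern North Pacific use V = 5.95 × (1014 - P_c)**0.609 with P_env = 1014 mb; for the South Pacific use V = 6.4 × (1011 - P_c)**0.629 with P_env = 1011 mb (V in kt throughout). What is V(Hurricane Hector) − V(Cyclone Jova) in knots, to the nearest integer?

53 kt

Hurricane Hector: ΔP = 114; V ≈ 5.95 × 114^0.609 ≈ 106.46 kt.
Cyclone Jova: ΔP = 29; V ≈ 6.4 × 29^0.629 ≈ 53.21 kt.
Difference ≈ 106.46 − 53.21 = 53.25 → 53 kt.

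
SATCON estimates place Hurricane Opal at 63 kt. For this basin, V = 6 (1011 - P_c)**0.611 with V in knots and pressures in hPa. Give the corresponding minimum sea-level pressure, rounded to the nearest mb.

ΔP = (V / 6)^(1/0.611) = (63/6)^1.637.
63/6 = 10.500; 10.500^1.637 ≈ 46.92 mb.
P_c = 1011 − 46.92 = 964.08 ≈ 964 mb.

964 mb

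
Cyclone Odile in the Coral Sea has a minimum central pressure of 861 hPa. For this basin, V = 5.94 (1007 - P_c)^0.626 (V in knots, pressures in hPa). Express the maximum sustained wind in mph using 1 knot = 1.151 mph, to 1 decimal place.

ΔP = 1007 − 861 = 146 hPa.
V ≈ 5.94 × 146^0.626 = 5.94 × 22.640 ≈ 134.484 kt.
134.484 × 1.151 ≈ 154.79 mph → 154.8 mph.

154.8 mph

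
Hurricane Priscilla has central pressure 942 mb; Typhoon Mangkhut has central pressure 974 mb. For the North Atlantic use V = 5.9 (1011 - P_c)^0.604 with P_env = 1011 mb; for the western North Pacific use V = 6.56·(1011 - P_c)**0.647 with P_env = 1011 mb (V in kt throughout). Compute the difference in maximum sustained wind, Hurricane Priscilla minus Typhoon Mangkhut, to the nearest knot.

8 kt

Hurricane Priscilla: ΔP = 69; V ≈ 5.9 × 69^0.604 ≈ 76.12 kt.
Typhoon Mangkhut: ΔP = 37; V ≈ 6.56 × 37^0.647 ≈ 67.85 kt.
Difference ≈ 76.12 − 67.85 = 8.27 → 8 kt.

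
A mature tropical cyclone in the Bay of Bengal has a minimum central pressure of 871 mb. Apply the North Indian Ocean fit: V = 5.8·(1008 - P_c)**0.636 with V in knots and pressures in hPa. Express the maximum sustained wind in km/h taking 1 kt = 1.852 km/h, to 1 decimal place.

245.5 km/h

ΔP = 1008 − 871 = 137 mb.
V ≈ 5.8 × 137^0.636 = 5.8 × 22.854 ≈ 132.551 kt.
132.551 × 1.852 ≈ 245.48 km/h → 245.5 km/h.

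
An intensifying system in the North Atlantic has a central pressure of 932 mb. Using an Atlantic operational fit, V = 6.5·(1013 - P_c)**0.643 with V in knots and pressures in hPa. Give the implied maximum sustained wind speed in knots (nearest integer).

110 kt

ΔP = 1013 − 932 = 81 mb.
81^0.643 ≈ 16.872.
V ≈ 6.5 × 16.872 ≈ 109.7 kt.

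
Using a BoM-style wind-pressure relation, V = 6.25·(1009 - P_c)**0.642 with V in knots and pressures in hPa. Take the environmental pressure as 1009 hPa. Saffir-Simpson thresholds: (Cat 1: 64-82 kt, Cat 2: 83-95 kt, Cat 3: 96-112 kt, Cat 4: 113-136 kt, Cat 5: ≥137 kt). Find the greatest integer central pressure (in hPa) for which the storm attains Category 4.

918 hPa

Category 4 begins at V = 113 kt.
Required ΔP = (113/6.25)^(1/0.642) = 18.080^1.558 ≈ 90.83 hPa.
P_c ≤ 1009 − 90.83 = 918.17, so the highest integer P_c is 918 hPa.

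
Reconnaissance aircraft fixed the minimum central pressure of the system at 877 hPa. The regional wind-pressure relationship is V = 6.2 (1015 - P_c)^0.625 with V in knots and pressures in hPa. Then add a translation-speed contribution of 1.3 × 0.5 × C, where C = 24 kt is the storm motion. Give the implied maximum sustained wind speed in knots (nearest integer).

150 kt

ΔP = 1015 − 877 = 138 hPa.
138^0.625 ≈ 21.748.
V ≈ 6.2 × 21.748 ≈ 134.8 kt.
Translation term: 1.3 × 0.5 × 24 = 15.6 kt.
Corrected V ≈ 150.4 kt → 150 kt.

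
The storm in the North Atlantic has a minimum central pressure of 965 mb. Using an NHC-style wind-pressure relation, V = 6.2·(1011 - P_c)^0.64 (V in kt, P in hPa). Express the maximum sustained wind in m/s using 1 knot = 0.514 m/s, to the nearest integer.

37 m/s

ΔP = 1011 − 965 = 46 mb.
V ≈ 6.2 × 46^0.64 = 6.2 × 11.592 ≈ 71.871 kt.
71.871 × 0.514 ≈ 36.94 m/s → 37 m/s.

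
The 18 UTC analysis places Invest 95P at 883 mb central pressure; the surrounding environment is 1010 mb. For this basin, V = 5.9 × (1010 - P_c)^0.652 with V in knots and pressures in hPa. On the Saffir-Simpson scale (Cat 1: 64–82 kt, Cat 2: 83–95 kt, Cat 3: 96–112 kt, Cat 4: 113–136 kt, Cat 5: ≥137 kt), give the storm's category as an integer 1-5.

ΔP = 1010 − 883 = 127 mb.
V ≈ 5.9 × 127^0.652 = 5.9 × 23.53 ≈ 139 kt.
139 kt falls in the Category 5 band.

5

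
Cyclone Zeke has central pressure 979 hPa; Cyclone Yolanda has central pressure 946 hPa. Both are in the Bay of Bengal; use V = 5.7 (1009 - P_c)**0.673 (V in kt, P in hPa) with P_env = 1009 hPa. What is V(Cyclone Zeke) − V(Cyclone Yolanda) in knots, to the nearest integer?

Cyclone Zeke: ΔP = 30; V ≈ 5.7 × 30^0.673 ≈ 56.23 kt.
Cyclone Yolanda: ΔP = 63; V ≈ 5.7 × 63^0.673 ≈ 92.65 kt.
Difference ≈ 56.23 − 92.65 = -36.42 → -36 kt.

-36 kt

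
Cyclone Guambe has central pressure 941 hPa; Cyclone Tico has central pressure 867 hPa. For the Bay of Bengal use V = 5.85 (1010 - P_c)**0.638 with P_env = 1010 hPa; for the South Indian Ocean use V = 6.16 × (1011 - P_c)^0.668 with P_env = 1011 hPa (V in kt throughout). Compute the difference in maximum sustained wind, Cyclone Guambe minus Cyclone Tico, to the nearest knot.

-83 kt

Cyclone Guambe: ΔP = 69; V ≈ 5.85 × 69^0.638 ≈ 87.16 kt.
Cyclone Tico: ΔP = 144; V ≈ 6.16 × 144^0.668 ≈ 170.36 kt.
Difference ≈ 87.16 − 170.36 = -83.20 → -83 kt.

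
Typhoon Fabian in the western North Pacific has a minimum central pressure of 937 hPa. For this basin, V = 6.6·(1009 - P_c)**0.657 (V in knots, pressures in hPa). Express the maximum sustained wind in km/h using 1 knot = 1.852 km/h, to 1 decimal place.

ΔP = 1009 − 937 = 72 hPa.
V ≈ 6.6 × 72^0.657 = 6.6 × 16.606 ≈ 109.600 kt.
109.600 × 1.852 ≈ 202.98 km/h → 203.0 km/h.

203.0 km/h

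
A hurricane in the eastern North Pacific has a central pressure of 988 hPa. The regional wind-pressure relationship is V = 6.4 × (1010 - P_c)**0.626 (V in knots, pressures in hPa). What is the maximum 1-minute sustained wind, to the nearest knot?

ΔP = 1010 − 988 = 22 hPa.
22^0.626 ≈ 6.924.
V ≈ 6.4 × 6.924 ≈ 44.3 kt.

44 kt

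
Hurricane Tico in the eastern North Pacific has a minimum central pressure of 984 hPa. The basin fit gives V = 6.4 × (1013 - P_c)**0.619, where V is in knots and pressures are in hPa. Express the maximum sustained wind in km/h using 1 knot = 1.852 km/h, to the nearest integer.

95 km/h

ΔP = 1013 − 984 = 29 hPa.
V ≈ 6.4 × 29^0.619 = 6.4 × 8.039 ≈ 51.452 kt.
51.452 × 1.852 ≈ 95.29 km/h → 95 km/h.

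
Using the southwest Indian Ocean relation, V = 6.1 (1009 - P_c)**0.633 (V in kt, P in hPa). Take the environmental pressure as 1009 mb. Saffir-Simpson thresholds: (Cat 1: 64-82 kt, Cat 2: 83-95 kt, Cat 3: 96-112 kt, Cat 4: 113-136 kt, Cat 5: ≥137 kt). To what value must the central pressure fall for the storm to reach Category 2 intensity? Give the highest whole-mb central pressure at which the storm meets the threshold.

Category 2 begins at V = 83 kt.
Required ΔP = (83/6.1)^(1/0.633) = 13.607^1.580 ≈ 61.81 mb.
P_c ≤ 1009 − 61.81 = 947.19, so the highest integer P_c is 947 mb.

947 mb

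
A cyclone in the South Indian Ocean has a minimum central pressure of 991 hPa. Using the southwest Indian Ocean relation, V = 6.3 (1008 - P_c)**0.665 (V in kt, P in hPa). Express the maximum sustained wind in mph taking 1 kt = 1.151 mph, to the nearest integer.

ΔP = 1008 − 991 = 17 hPa.
V ≈ 6.3 × 17^0.665 = 6.3 × 6.580 ≈ 41.456 kt.
41.456 × 1.151 ≈ 47.72 mph → 48 mph.

48 mph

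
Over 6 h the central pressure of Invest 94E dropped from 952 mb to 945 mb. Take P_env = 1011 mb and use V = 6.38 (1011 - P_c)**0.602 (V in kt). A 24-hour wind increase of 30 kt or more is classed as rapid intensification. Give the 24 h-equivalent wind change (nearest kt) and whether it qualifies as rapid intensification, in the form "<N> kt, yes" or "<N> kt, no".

21 kt, no

V₁: ΔP = 59, V ≈ 6.38 × 59^0.602 ≈ 74.28 kt.
V₂: ΔP = 66, V ≈ 6.38 × 66^0.602 ≈ 79.47 kt.
ΔV over 6 h = 5.19 kt → 24 h equivalent = 5.19 × 24/6 ≈ 20.76 kt.
21 kt < 30 kt ⇒ not rapid intensification.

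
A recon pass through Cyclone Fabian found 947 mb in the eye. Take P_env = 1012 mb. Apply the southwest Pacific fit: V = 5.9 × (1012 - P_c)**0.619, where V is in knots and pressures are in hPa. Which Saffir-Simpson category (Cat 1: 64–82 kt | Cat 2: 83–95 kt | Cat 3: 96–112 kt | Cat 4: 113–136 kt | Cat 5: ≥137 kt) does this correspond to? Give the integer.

1

ΔP = 1012 − 947 = 65 mb.
V ≈ 5.9 × 65^0.619 = 5.9 × 13.25 ≈ 78 kt.
78 kt falls in the Category 1 band.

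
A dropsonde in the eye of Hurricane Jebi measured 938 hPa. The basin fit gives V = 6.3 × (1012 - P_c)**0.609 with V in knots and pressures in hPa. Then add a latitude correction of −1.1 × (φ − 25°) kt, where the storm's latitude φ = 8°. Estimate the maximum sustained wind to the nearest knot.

ΔP = 1012 − 938 = 74 hPa.
74^0.609 ≈ 13.752.
V ≈ 6.3 × 13.752 ≈ 86.6 kt.
Latitude correction: −1.1 × (8 − 25) = 18.7 kt.
Corrected V ≈ 105.3 kt → 105 kt.

105 kt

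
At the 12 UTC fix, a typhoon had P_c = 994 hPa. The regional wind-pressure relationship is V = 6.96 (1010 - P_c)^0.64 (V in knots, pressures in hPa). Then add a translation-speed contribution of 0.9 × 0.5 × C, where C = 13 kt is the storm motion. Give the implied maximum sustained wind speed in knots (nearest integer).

ΔP = 1010 − 994 = 16 hPa.
16^0.64 ≈ 5.897.
V ≈ 6.96 × 5.897 ≈ 41.0 kt.
Translation term: 0.9 × 0.5 × 13 = 5.85 kt.
Corrected V ≈ 46.85 kt → 47 kt.

47 kt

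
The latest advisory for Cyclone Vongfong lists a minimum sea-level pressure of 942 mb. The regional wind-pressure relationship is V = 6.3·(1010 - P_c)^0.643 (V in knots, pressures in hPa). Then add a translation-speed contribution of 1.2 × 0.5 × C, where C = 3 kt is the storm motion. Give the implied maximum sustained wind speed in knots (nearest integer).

ΔP = 1010 − 942 = 68 mb.
68^0.643 ≈ 15.077.
V ≈ 6.3 × 15.077 ≈ 95.0 kt.
Translation term: 1.2 × 0.5 × 3 = 1.8 kt.
Corrected V ≈ 96.8 kt → 97 kt.

97 kt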